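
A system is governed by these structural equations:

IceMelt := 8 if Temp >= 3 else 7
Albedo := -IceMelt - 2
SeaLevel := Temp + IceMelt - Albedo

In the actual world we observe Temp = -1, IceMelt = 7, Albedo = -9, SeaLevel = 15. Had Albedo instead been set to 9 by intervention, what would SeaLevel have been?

The intervention breaks the incoming arrows to Albedo: Albedo := -IceMelt - 2 no longer applies, and Albedo = 9.
IceMelt = 8 if Temp >= 3 else 7  [with Temp=-1]  = 7
SeaLevel = Temp + IceMelt - Albedo  [with Temp=-1, IceMelt=7, Albedo=9]  = -3

-3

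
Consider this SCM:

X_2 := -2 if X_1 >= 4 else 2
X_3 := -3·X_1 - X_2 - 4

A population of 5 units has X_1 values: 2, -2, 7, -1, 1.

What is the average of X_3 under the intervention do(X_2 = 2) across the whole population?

-10.2

The intervention sets X_2=2 in all 5 units regardless of X_1. Recomputing X_3 per unit gives -12, 0, -27, -3, -9; average -10.2.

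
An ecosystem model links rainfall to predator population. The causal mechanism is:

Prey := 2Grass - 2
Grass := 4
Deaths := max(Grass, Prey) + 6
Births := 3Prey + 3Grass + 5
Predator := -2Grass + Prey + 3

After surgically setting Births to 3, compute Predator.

Under do(Births=3), the mechanism Births := 3Prey + 3Grass + 5 is discarded; Births is fixed at 3.
Since Predator is not a descendant of the intervened variable, it is unaffected.
Prey = 2Grass - 2  [with Grass=4]  = 6
Predator = -2Grass + Prey + 3  [with Grass=4, Prey=6]  = 1

1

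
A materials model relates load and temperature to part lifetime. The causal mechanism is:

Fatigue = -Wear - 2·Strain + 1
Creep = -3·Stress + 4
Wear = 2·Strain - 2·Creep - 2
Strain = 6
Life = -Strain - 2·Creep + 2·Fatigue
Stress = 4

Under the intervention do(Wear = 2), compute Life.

-16

Under do(Wear=2), the mechanism Wear = 2·Strain - 2·Creep - 2 is discarded; Wear is fixed at 2.
Creep = -3·Stress + 4  [with Stress=4]  = -8
Fatigue = -Wear - 2·Strain + 1  [with Wear=2, Strain=6]  = -13
Life = -Strain - 2·Creep + 2·Fatigue  [with Strain=6, Creep=-8, Fatigue=-13]  = -16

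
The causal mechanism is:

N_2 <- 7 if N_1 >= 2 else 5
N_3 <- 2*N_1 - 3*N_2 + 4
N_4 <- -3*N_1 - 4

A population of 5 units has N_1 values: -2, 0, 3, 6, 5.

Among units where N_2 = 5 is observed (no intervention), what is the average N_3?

-13

Observing N_2=5 restricts to units where N_2's equation naturally yields 5: N_1 ∈ {-2, 0}. In that subpopulation N_3 = -15, -11, mean -13.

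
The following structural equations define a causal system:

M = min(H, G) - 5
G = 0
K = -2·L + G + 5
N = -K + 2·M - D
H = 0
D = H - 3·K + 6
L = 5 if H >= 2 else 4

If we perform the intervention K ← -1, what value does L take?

4

Under do(K=-1), the mechanism K = -2·L + G + 5 is discarded; K is fixed at -1.
Since L is not a descendant of the intervened variable, it is unaffected.
L = 5 if H >= 2 else 4  [with H=0]  = 4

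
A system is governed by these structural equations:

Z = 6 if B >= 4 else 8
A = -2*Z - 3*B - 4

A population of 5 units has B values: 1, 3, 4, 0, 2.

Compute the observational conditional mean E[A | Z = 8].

Conditioning on Z=8 selects the 4 unit(s) with B ∈ {1, 3, 0, 2}. Their A values: -23, -29, -20, -26. Mean = -24.5.

-24.5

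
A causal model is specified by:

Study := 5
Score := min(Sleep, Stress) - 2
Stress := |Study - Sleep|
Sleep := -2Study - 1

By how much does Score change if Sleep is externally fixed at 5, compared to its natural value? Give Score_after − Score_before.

11

Under do(Sleep=5), the mechanism Sleep := -2Study - 1 is discarded; Sleep is fixed at 5.
Stress = |Study - Sleep|  [with Study=5, Sleep=5]  = 0
Score = min(Sleep, Stress) - 2  [with Sleep=5, Stress=0]  = -2
Without intervention: Sleep = -2Study - 1  [with Study=5]  = -11; Stress = |Study - Sleep|  [with Study=5, Sleep=-11]  = 16; Score = min(Sleep, Stress) - 2  [with Sleep=-11, Stress=16]  = -13.
Change = -2 − (-13) = 11.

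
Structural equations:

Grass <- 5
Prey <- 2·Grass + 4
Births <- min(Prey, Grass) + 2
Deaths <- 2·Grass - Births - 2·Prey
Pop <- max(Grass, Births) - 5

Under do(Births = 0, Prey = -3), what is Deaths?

16

The joint intervention fixes Births = 0, Prey = -3, removing each variable's own equation.
Deaths = 2·Grass - Births - 2·Prey  [with Grass=5, Births=0, Prey=-3]  = 16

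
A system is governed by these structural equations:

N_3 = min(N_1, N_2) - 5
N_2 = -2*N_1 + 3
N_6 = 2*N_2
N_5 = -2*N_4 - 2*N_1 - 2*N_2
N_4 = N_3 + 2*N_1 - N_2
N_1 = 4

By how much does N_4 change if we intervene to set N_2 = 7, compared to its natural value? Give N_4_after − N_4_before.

Under do(N_2=7), the mechanism N_2 = -2*N_1 + 3 is discarded; N_2 is fixed at 7.
N_3 = min(N_1, N_2) - 5  [with N_1=4, N_2=7]  = -1
N_4 = N_3 + 2*N_1 - N_2  [with N_3=-1, N_1=4, N_2=7]  = 0
Without intervention: N_2 = -2*N_1 + 3  [with N_1=4]  = -5; N_3 = min(N_1, N_2) - 5  [with N_1=4, N_2=-5]  = -10; N_4 = N_3 + 2*N_1 - N_2  [with N_3=-10, N_1=4, N_2=-5]  = 3.
Change = 0 − 3 = -3.

-3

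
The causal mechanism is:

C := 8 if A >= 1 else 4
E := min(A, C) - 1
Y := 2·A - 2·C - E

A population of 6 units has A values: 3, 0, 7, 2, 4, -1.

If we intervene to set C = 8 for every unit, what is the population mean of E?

1.5

Under do(C=8), C's equation is replaced by C=8 for every unit. Per-unit E: 2, -1, 6, 1, 3, -2. Mean = 1.5.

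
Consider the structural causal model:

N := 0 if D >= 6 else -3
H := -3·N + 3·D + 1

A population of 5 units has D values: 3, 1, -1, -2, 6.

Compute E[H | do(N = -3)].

Every unit gets N=-3 under the intervention. H values become 19, 13, 7, 4, 28; E[H|do(N=-3)] = 14.2.

14.2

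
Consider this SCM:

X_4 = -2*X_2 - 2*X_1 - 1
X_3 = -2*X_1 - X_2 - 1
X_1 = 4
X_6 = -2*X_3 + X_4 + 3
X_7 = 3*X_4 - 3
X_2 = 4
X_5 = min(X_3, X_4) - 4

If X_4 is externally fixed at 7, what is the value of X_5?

Intervening sets X_4 = 7 and removes its equation (X_4 = -2*X_2 - 2*X_1 - 1).
X_3 = -2*X_1 - X_2 - 1  [with X_1=4, X_2=4]  = -13
X_5 = min(X_3, X_4) - 4  [with X_3=-13, X_4=7]  = -17

-17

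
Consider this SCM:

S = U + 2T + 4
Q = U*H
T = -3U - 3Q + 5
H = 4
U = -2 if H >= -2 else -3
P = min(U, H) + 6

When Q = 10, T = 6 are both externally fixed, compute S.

14

Setting Q = 10, T = 6 by intervention discards those variables' equations.
U = -2 if H >= -2 else -3  [with H=4]  = -2
S = U + 2T + 4  [with U=-2, T=6]  = 14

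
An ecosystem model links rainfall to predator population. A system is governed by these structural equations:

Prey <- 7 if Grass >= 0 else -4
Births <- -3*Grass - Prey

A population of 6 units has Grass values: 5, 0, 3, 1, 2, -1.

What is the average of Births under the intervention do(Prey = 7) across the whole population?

Every unit gets Prey=7 under the intervention. Births values become -22, -7, -16, -10, -13, -4; E[Births|do(Prey=7)] = -12.

-12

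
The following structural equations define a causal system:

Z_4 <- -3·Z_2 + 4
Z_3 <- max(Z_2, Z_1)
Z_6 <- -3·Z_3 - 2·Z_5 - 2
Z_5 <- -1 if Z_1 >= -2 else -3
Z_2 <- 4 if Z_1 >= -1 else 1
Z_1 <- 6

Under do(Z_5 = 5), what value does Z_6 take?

The intervention breaks the incoming arrows to Z_5: Z_5 <- -1 if Z_1 >= -2 else -3 no longer applies, and Z_5 = 5.
Z_2 = 4 if Z_1 >= -1 else 1  [with Z_1=6]  = 4
Z_3 = max(Z_2, Z_1)  [with Z_2=4, Z_1=6]  = 6
Z_6 = -3·Z_3 - 2·Z_5 - 2  [with Z_3=6, Z_5=5]  = -30

-30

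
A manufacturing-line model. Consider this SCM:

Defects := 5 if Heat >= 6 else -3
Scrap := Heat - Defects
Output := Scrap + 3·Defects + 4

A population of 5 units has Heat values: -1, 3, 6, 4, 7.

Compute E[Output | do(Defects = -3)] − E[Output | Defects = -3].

1.8

Under do(Defects=-3), Defects's equation is replaced by Defects=-3 for every unit. Per-unit Output: -3, 1, 4, 2, 5. Mean = 1.8.
Conditioning on Defects=-3 selects the 3 unit(s) with Heat ∈ {-1, 3, 4}. Their Output values: -3, 1, 2. Mean = 0.
Difference = 1.8 − 0 = 1.8.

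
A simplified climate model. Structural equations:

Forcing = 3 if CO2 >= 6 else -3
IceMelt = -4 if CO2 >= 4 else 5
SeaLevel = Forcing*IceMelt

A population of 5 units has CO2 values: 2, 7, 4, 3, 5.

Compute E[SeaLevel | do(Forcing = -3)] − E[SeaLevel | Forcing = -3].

do(Forcing=-3) breaks Forcing's dependence on CO2. With Forcing=-3 fixed, SeaLevel across the units is -15, 12, 12, -15, 12, mean 1.2.
Observing Forcing=-3 restricts to units where Forcing's equation naturally yields -3: CO2 ∈ {2, 4, 3, 5}. In that subpopulation SeaLevel = -15, 12, -15, 12, mean -1.5.
Difference = 1.2 − (-1.5) = 2.7.

2.7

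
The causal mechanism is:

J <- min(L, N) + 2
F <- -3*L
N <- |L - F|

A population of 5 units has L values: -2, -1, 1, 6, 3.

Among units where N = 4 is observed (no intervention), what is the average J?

E[J|N=4] averages over only the 2 units with N=4 (L = -1, 1): J = 1, 3, mean 2.

2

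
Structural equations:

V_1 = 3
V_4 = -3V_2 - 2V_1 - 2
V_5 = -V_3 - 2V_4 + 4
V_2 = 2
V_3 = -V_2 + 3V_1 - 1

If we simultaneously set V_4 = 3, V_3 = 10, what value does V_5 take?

-12

The joint intervention fixes V_4 = 3, V_3 = 10, removing each variable's own equation.
V_5 = -V_3 - 2V_4 + 4  [with V_3=10, V_4=3]  = -12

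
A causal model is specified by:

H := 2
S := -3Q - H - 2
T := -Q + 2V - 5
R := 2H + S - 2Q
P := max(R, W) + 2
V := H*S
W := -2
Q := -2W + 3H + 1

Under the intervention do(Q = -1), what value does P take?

The intervention breaks the incoming arrows to Q: Q := -2W + 3H + 1 no longer applies, and Q = -1.
S = -3Q - H - 2  [with Q=-1, H=2]  = -1
R = 2H + S - 2Q  [with H=2, S=-1, Q=-1]  = 5
P = max(R, W) + 2  [with R=5, W=-2]  = 7

7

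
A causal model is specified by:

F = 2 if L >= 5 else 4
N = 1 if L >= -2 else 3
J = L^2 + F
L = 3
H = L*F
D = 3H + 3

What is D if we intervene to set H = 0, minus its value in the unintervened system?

-36

The intervention breaks the incoming arrows to H: H = L*F no longer applies, and H = 0.
D = 3H + 3  [with H=0]  = 3
Without intervention: F = 2 if L >= 5 else 4  [with L=3]  = 4; H = L*F  [with L=3, F=4]  = 12; D = 3H + 3  [with H=12]  = 39.
Change = 3 − 39 = -36.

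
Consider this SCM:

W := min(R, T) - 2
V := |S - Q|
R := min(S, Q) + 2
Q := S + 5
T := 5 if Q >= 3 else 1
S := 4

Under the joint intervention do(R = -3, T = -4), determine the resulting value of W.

-6

Setting R = -3, T = -4 by intervention discards those variables' equations.
W = min(R, T) - 2  [with R=-3, T=-4]  = -6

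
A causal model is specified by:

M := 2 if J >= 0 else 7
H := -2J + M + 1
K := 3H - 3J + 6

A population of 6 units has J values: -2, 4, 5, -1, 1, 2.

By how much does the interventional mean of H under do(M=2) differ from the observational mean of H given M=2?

Under do(M=2), M's equation is replaced by M=2 for every unit. Per-unit H: 7, -5, -7, 5, 1, -1. Mean = 0.
Conditioning on M=2 selects the 4 unit(s) with J ∈ {4, 5, 1, 2}. Their H values: -5, -7, 1, -1. Mean = -3.
Difference = 0 − (-3) = 3.

3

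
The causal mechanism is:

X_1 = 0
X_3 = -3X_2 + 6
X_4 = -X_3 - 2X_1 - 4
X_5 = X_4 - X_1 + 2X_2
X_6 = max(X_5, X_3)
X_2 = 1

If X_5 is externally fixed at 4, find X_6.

The intervention breaks the incoming arrows to X_5: X_5 = X_4 - X_1 + 2X_2 no longer applies, and X_5 = 4.
X_3 = -3X_2 + 6  [with X_2=1]  = 3
X_6 = max(X_5, X_3)  [with X_5=4, X_3=3]  = 4

4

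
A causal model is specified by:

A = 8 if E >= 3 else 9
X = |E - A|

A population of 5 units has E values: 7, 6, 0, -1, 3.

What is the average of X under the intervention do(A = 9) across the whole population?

The intervention sets A=9 in all 5 units regardless of E. Recomputing X per unit gives 2, 3, 9, 10, 6; average 6.

6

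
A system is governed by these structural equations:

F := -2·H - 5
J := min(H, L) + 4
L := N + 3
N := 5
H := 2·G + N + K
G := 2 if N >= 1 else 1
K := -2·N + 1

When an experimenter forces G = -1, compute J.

-2

The intervention breaks the incoming arrows to G: G := 2 if N >= 1 else 1 no longer applies, and G = -1.
K = -2·N + 1  [with N=5]  = -9
H = 2·G + N + K  [with G=-1, N=5, K=-9]  = -6
L = N + 3  [with N=5]  = 8
J = min(H, L) + 4  [with H=-6, L=8]  = -2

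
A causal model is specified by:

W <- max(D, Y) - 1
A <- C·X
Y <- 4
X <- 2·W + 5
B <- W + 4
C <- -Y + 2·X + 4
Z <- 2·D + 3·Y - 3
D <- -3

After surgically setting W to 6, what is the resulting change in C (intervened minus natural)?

Under do(W=6), the mechanism W <- max(D, Y) - 1 is discarded; W is fixed at 6.
X = 2·W + 5  [with W=6]  = 17
C = -Y + 2·X + 4  [with Y=4, X=17]  = 34
Without intervention: W = max(D, Y) - 1  [with D=-3, Y=4]  = 3; X = 2·W + 5  [with W=3]  = 11; C = -Y + 2·X + 4  [with Y=4, X=11]  = 22.
Change = 34 − 22 = 12.

12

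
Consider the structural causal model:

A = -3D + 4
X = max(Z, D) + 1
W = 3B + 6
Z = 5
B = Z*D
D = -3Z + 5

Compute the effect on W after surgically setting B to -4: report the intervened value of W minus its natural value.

138

do(B=-4) replaces the equation B = Z*D with the constant B = -4.
W = 3B + 6  [with B=-4]  = -6
Without intervention: D = -3Z + 5  [with Z=5]  = -10; B = Z*D  [with Z=5, D=-10]  = -50; W = 3B + 6  [with B=-50]  = -144.
Change = -6 − (-144) = 138.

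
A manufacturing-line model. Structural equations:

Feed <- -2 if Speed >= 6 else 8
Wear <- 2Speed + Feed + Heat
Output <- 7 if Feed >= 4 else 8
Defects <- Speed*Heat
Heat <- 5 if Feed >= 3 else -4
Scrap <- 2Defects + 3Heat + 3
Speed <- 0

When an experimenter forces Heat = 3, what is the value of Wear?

The intervention breaks the incoming arrows to Heat: Heat <- 5 if Feed >= 3 else -4 no longer applies, and Heat = 3.
Feed = -2 if Speed >= 6 else 8  [with Speed=0]  = 8
Wear = 2Speed + Feed + Heat  [with Speed=0, Feed=8, Heat=3]  = 11

11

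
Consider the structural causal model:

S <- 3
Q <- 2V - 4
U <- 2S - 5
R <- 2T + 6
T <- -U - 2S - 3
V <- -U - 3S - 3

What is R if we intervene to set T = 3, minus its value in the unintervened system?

The intervention breaks the incoming arrows to T: T <- -U - 2S - 3 no longer applies, and T = 3.
R = 2T + 6  [with T=3]  = 12
Without intervention: U = 2S - 5  [with S=3]  = 1; T = -U - 2S - 3  [with U=1, S=3]  = -10; R = 2T + 6  [with T=-10]  = -14.
Change = 12 − (-14) = 26.

26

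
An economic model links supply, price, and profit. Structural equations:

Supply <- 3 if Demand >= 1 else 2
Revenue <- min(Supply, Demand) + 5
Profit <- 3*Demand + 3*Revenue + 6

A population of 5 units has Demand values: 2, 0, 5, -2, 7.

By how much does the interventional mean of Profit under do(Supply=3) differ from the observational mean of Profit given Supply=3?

-11.2

Under do(Supply=3), Supply's equation is replaced by Supply=3 for every unit. Per-unit Profit: 33, 21, 45, 9, 51. Mean = 31.8.
Conditioning on Supply=3 selects the 3 unit(s) with Demand ∈ {2, 5, 7}. Their Profit values: 33, 45, 51. Mean = 43.
Difference = 31.8 − 43 = -11.2.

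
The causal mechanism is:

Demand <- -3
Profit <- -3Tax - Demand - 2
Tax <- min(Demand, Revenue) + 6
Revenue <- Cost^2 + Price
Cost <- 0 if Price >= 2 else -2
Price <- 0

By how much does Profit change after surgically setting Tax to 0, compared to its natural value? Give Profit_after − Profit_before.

The intervention breaks the incoming arrows to Tax: Tax <- min(Demand, Revenue) + 6 no longer applies, and Tax = 0.
Profit = -3Tax - Demand - 2  [with Tax=0, Demand=-3]  = 1
Without intervention: Cost = 0 if Price >= 2 else -2  [with Price=0]  = -2; Revenue = Cost^2 + Price  [with Cost=-2, Price=0]  = 4; Tax = min(Demand, Revenue) + 6  [with Demand=-3, Revenue=4]  = 3; Profit = -3Tax - Demand - 2  [with Tax=3, Demand=-3]  = -8.
Change = 1 − (-8) = 9.

9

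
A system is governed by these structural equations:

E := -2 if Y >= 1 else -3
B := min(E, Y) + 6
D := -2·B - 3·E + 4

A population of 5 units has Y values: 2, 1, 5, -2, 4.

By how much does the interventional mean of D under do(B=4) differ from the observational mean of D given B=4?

0.6

The intervention sets B=4 in all 5 units regardless of Y. Recomputing D per unit gives 2, 2, 2, 5, 2; average 2.6.
E[D|B=4] averages over only the 4 units with B=4 (Y = 2, 1, 5, 4): D = 2, 2, 2, 2, mean 2.
Difference = 2.6 − 2 = 0.6.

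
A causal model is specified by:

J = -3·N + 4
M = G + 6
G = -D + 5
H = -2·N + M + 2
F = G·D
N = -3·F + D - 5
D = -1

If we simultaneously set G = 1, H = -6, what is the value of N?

Under do(G = 1, H = -6), each intervened variable's structural equation is replaced by its fixed value.
F = G·D  [with G=1, D=-1]  = -1
N = -3·F + D - 5  [with F=-1, D=-1]  = -3

-3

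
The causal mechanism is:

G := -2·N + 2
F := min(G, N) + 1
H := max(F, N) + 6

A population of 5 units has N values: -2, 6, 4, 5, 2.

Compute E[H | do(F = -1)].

do(F=-1) breaks F's dependence on N. With F=-1 fixed, H across the units is 5, 12, 10, 11, 8, mean 9.2.

9.2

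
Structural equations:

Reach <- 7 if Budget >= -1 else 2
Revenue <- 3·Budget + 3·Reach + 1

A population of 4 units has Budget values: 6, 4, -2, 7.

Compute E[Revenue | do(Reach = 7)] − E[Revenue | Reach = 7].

-5.75

Under do(Reach=7), Reach's equation is replaced by Reach=7 for every unit. Per-unit Revenue: 40, 34, 16, 43. Mean = 33.25.
Observing Reach=7 restricts to units where Reach's equation naturally yields 7: Budget ∈ {6, 4, 7}. In that subpopulation Revenue = 40, 34, 43, mean 39.
Difference = 33.25 − 39 = -5.75.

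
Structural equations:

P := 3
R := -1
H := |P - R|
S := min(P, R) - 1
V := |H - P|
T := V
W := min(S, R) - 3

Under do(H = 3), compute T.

0

The intervention breaks the incoming arrows to H: H := |P - R| no longer applies, and H = 3.
V = |H - P|  [with H=3, P=3]  = 0
T = V  [with V=0]  = 0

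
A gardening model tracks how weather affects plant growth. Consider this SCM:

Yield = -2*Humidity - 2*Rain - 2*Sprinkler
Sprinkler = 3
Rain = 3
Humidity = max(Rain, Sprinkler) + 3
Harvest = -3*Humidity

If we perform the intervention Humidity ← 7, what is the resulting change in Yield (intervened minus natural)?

The intervention breaks the incoming arrows to Humidity: Humidity = max(Rain, Sprinkler) + 3 no longer applies, and Humidity = 7.
Yield = -2*Humidity - 2*Rain - 2*Sprinkler  [with Humidity=7, Rain=3, Sprinkler=3]  = -26
Without intervention: Humidity = max(Rain, Sprinkler) + 3  [with Rain=3, Sprinkler=3]  = 6; Yield = -2*Humidity - 2*Rain - 2*Sprinkler  [with Humidity=6, Rain=3, Sprinkler=3]  = -24.
Change = -26 − (-24) = -2.

-2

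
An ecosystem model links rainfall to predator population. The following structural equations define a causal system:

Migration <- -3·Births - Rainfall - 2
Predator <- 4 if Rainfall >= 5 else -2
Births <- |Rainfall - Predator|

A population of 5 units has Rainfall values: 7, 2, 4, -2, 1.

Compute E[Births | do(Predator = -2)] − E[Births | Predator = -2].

1.15

The intervention sets Predator=-2 in all 5 units regardless of Rainfall. Recomputing Births per unit gives 9, 4, 6, 0, 3; average 4.4.
Conditioning on Predator=-2 selects the 4 unit(s) with Rainfall ∈ {2, 4, -2, 1}. Their Births values: 4, 6, 0, 3. Mean = 3.25.
Difference = 4.4 − 3.25 = 1.15.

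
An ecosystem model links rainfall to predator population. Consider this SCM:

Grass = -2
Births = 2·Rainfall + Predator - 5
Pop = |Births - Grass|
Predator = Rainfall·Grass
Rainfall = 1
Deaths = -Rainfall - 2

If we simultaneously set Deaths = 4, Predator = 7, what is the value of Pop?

The joint intervention fixes Deaths = 4, Predator = 7, removing each variable's own equation.
Births = 2·Rainfall + Predator - 5  [with Rainfall=1, Predator=7]  = 4
Pop = |Births - Grass|  [with Births=4, Grass=-2]  = 6

6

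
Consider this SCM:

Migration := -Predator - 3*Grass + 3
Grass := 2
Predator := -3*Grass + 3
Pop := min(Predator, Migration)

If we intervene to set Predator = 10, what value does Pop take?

-13

Under do(Predator=10), the mechanism Predator := -3*Grass + 3 is discarded; Predator is fixed at 10.
Migration = -Predator - 3*Grass + 3  [with Predator=10, Grass=2]  = -13
Pop = min(Predator, Migration)  [with Predator=10, Migration=-13]  = -13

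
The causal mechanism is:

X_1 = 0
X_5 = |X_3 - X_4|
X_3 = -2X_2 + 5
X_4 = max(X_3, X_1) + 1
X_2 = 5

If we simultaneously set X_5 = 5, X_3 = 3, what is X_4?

4

Under do(X_5 = 5, X_3 = 3), each intervened variable's structural equation is replaced by its fixed value.
X_4 = max(X_3, X_1) + 1  [with X_3=3, X_1=0]  = 4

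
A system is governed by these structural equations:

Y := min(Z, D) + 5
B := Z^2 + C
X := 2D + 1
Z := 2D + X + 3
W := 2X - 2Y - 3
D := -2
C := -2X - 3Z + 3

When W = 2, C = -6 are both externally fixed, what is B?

10

Under do(W = 2, C = -6), each intervened variable's structural equation is replaced by its fixed value.
X = 2D + 1  [with D=-2]  = -3
Z = 2D + X + 3  [with D=-2, X=-3]  = -4
B = Z^2 + C  [with Z=-4, C=-6]  = 10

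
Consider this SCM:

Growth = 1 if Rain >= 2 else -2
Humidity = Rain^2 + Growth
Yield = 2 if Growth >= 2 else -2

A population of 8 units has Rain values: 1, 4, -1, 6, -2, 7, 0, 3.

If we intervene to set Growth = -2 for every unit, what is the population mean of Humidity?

Under do(Growth=-2), Growth's equation is replaced by Growth=-2 for every unit. Per-unit Humidity: -1, 14, -1, 34, 2, 47, -2, 7. Mean = 12.5.

12.5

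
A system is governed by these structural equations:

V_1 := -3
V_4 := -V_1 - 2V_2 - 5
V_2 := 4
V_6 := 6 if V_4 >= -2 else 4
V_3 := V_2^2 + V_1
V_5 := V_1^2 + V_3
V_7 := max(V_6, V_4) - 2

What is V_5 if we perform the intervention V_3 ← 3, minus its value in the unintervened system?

do(V_3=3) replaces the equation V_3 := V_2^2 + V_1 with the constant V_3 = 3.
V_5 = V_1^2 + V_3  [with V_1=-3, V_3=3]  = 12
Without intervention: V_3 = V_2^2 + V_1  [with V_2=4, V_1=-3]  = 13; V_5 = V_1^2 + V_3  [with V_1=-3, V_3=13]  = 22.
Change = 12 − 22 = -10.

-10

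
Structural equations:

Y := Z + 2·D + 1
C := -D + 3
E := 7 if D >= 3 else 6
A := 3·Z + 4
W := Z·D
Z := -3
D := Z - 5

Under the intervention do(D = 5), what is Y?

8

The intervention breaks the incoming arrows to D: D := Z - 5 no longer applies, and D = 5.
Y = Z + 2·D + 1  [with Z=-3, D=5]  = 8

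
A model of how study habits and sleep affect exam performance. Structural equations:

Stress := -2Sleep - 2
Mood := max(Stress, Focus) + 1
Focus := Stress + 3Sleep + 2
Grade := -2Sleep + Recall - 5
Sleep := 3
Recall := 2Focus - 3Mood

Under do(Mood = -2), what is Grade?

1

Under do(Mood=-2), the mechanism Mood := max(Stress, Focus) + 1 is discarded; Mood is fixed at -2.
Stress = -2Sleep - 2  [with Sleep=3]  = -8
Focus = Stress + 3Sleep + 2  [with Stress=-8, Sleep=3]  = 3
Recall = 2Focus - 3Mood  [with Focus=3, Mood=-2]  = 12
Grade = -2Sleep + Recall - 5  [with Sleep=3, Recall=12]  = 1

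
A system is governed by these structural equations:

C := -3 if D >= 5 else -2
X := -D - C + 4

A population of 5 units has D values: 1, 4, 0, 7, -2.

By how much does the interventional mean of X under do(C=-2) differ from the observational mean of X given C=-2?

-1.25

do(C=-2) breaks C's dependence on D. With C=-2 fixed, X across the units is 5, 2, 6, -1, 8, mean 4.
E[X|C=-2] averages over only the 4 units with C=-2 (D = 1, 4, 0, -2): X = 5, 2, 6, 8, mean 5.25.
Difference = 4 − 5.25 = -1.25.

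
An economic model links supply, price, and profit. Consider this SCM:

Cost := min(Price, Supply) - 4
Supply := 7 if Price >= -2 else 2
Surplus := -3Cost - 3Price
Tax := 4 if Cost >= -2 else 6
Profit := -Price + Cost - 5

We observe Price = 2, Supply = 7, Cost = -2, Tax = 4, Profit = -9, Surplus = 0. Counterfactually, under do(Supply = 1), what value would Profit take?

-10

do(Supply=1) replaces the equation Supply := 7 if Price >= -2 else 2 with the constant Supply = 1.
Cost = min(Price, Supply) - 4  [with Price=2, Supply=1]  = -3
Profit = -Price + Cost - 5  [with Price=2, Cost=-3]  = -10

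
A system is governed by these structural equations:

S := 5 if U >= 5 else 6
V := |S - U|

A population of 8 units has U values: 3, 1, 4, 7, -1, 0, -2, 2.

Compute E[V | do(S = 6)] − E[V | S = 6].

-0.5

The intervention sets S=6 in all 8 units regardless of U. Recomputing V per unit gives 3, 5, 2, 1, 7, 6, 8, 4; average 4.5.
E[V|S=6] averages over only the 7 units with S=6 (U = 3, 1, 4, -1, 0, -2, 2): V = 3, 5, 2, 7, 6, 8, 4, mean 5.
Difference = 4.5 − 5 = -0.5.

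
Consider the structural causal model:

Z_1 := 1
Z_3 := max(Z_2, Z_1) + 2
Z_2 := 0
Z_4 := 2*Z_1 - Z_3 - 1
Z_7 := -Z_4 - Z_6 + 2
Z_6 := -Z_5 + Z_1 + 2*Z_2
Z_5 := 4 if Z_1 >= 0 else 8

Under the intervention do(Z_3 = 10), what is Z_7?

The intervention breaks the incoming arrows to Z_3: Z_3 := max(Z_2, Z_1) + 2 no longer applies, and Z_3 = 10.
Z_4 = 2*Z_1 - Z_3 - 1  [with Z_1=1, Z_3=10]  = -9
Z_5 = 4 if Z_1 >= 0 else 8  [with Z_1=1]  = 4
Z_6 = -Z_5 + Z_1 + 2*Z_2  [with Z_5=4, Z_1=1, Z_2=0]  = -3
Z_7 = -Z_4 - Z_6 + 2  [with Z_4=-9, Z_6=-3]  = 14

14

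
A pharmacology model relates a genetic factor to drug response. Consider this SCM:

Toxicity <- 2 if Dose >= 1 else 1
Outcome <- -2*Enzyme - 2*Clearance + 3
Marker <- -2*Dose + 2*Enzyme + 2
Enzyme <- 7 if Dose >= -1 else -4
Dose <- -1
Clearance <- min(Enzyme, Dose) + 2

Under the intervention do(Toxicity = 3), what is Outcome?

-13

Under do(Toxicity=3), the mechanism Toxicity <- 2 if Dose >= 1 else 1 is discarded; Toxicity is fixed at 3.
Since Outcome is not a descendant of the intervened variable, it is unaffected.
Enzyme = 7 if Dose >= -1 else -4  [with Dose=-1]  = 7
Clearance = min(Enzyme, Dose) + 2  [with Enzyme=7, Dose=-1]  = 1
Outcome = -2*Enzyme - 2*Clearance + 3  [with Enzyme=7, Clearance=1]  = -13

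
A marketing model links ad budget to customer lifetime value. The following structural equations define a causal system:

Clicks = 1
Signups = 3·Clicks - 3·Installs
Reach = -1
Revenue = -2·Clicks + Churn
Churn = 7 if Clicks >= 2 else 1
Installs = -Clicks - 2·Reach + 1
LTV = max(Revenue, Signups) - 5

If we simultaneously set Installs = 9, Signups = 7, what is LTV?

Under do(Installs = 9, Signups = 7), each intervened variable's structural equation is replaced by its fixed value.
Churn = 7 if Clicks >= 2 else 1  [with Clicks=1]  = 1
Revenue = -2·Clicks + Churn  [with Clicks=1, Churn=1]  = -1
LTV = max(Revenue, Signups) - 5  [with Revenue=-1, Signups=7]  = 2

2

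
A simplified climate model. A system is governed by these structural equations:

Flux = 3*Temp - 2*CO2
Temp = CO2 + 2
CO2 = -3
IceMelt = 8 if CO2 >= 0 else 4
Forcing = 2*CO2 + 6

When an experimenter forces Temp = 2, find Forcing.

Under do(Temp=2), the mechanism Temp = CO2 + 2 is discarded; Temp is fixed at 2.
Since Forcing is not a descendant of the intervened variable, it is unaffected.
Forcing = 2*CO2 + 6  [with CO2=-3]  = 0

0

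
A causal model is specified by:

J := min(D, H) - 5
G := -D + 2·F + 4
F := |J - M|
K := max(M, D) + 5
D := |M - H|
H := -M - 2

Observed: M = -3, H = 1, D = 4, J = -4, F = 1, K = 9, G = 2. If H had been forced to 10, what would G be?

7

Under do(H=10), the mechanism H := -M - 2 is discarded; H is fixed at 10.
D = |M - H|  [with M=-3, H=10]  = 13
J = min(D, H) - 5  [with D=13, H=10]  = 5
F = |J - M|  [with J=5, M=-3]  = 8
G = -D + 2·F + 4  [with D=13, F=8]  = 7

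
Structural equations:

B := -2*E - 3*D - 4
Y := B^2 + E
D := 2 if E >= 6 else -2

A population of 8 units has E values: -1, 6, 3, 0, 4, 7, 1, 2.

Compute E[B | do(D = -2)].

-3.5

The intervention sets D=-2 in all 8 units regardless of E. Recomputing B per unit gives 4, -10, -4, 2, -6, -12, 0, -2; average -3.5.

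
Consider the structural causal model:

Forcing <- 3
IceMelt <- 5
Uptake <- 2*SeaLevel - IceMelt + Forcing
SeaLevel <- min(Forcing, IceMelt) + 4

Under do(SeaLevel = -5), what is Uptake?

-12

The intervention breaks the incoming arrows to SeaLevel: SeaLevel <- min(Forcing, IceMelt) + 4 no longer applies, and SeaLevel = -5.
Uptake = 2*SeaLevel - IceMelt + Forcing  [with SeaLevel=-5, IceMelt=5, Forcing=3]  = -12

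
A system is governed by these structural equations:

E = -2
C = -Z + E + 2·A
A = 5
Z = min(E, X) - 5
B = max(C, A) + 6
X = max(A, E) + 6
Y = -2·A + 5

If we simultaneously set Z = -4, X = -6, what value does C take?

The joint intervention fixes Z = -4, X = -6, removing each variable's own equation.
C = -Z + E + 2·A  [with Z=-4, E=-2, A=5]  = 12

12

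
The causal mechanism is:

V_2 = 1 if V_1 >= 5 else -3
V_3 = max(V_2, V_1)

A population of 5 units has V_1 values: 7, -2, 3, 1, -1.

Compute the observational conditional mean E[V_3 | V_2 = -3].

0.25

Conditioning on V_2=-3 selects the 4 unit(s) with V_1 ∈ {-2, 3, 1, -1}. Their V_3 values: -2, 3, 1, -1. Mean = 0.25.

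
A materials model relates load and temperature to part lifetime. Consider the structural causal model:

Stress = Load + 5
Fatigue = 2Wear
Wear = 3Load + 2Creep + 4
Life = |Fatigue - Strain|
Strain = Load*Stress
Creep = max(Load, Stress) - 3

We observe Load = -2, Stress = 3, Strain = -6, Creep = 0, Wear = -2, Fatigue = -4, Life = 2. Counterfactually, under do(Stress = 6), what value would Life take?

Under do(Stress=6), the mechanism Stress = Load + 5 is discarded; Stress is fixed at 6.
Strain = Load*Stress  [with Load=-2, Stress=6]  = -12
Creep = max(Load, Stress) - 3  [with Load=-2, Stress=6]  = 3
Wear = 3Load + 2Creep + 4  [with Load=-2, Creep=3]  = 4
Fatigue = 2Wear  [with Wear=4]  = 8
Life = |Fatigue - Strain|  [with Fatigue=8, Strain=-12]  = 20

20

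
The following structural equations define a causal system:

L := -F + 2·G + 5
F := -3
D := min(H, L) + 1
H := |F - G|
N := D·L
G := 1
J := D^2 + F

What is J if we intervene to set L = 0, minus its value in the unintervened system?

-24

The intervention breaks the incoming arrows to L: L := -F + 2·G + 5 no longer applies, and L = 0.
H = |F - G|  [with F=-3, G=1]  = 4
D = min(H, L) + 1  [with H=4, L=0]  = 1
J = D^2 + F  [with D=1, F=-3]  = -2
Without intervention: L = -F + 2·G + 5  [with F=-3, G=1]  = 10; H = |F - G|  [with F=-3, G=1]  = 4; D = min(H, L) + 1  [with H=4, L=10]  = 5; J = D^2 + F  [with D=5, F=-3]  = 22.
Change = -2 − 22 = -24.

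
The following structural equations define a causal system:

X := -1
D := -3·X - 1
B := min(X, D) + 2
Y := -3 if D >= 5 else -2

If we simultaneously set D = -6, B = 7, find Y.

Setting D = -6, B = 7 by intervention discards those variables' equations.
Y = -3 if D >= 5 else -2  [with D=-6]  = -2

-2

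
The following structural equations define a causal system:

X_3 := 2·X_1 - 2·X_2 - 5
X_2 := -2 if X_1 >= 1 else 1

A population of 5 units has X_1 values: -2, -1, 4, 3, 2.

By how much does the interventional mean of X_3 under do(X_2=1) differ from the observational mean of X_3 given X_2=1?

5.4

The intervention sets X_2=1 in all 5 units regardless of X_1. Recomputing X_3 per unit gives -11, -9, 1, -1, -3; average -4.6.
Conditioning on X_2=1 selects the 2 unit(s) with X_1 ∈ {-2, -1}. Their X_3 values: -11, -9. Mean = -10.
Difference = -4.6 − (-10) = 5.4.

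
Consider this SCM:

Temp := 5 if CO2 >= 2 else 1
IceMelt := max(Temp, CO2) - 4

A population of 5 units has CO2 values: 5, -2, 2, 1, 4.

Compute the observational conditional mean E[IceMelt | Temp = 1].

-3

Observing Temp=1 restricts to units where Temp's equation naturally yields 1: CO2 ∈ {-2, 1}. In that subpopulation IceMelt = -3, -3, mean -3.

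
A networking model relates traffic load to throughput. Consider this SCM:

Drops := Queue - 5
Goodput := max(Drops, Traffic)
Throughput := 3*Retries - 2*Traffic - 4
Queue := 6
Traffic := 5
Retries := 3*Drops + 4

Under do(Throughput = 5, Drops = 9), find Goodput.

9

The joint intervention fixes Throughput = 5, Drops = 9, removing each variable's own equation.
Goodput = max(Drops, Traffic)  [with Drops=9, Traffic=5]  = 9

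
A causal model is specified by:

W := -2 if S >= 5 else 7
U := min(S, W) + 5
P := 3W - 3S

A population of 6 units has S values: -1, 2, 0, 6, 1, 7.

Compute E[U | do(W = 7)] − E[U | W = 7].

do(W=7) breaks W's dependence on S. With W=7 fixed, U across the units is 4, 7, 5, 11, 6, 12, mean 7.5.
Conditioning on W=7 selects the 4 unit(s) with S ∈ {-1, 2, 0, 1}. Their U values: 4, 7, 5, 6. Mean = 5.5.
Difference = 7.5 − 5.5 = 2.

2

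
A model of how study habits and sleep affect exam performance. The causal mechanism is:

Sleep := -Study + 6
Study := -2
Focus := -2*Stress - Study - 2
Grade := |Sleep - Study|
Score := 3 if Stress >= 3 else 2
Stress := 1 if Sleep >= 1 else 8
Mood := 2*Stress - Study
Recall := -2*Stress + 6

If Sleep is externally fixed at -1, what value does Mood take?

18

Under do(Sleep=-1), the mechanism Sleep := -Study + 6 is discarded; Sleep is fixed at -1.
Stress = 1 if Sleep >= 1 else 8  [with Sleep=-1]  = 8
Mood = 2*Stress - Study  [with Stress=8, Study=-2]  = 18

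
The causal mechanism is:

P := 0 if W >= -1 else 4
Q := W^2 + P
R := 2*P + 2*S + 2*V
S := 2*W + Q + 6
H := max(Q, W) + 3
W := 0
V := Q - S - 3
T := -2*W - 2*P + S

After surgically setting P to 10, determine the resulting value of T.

Under do(P=10), the mechanism P := 0 if W >= -1 else 4 is discarded; P is fixed at 10.
Q = W^2 + P  [with W=0, P=10]  = 10
S = 2*W + Q + 6  [with W=0, Q=10]  = 16
T = -2*W - 2*P + S  [with W=0, P=10, S=16]  = -4

-4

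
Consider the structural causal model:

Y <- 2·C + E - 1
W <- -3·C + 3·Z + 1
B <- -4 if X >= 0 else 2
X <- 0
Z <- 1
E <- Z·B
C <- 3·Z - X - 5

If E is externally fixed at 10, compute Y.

Under do(E=10), the mechanism E <- Z·B is discarded; E is fixed at 10.
C = 3·Z - X - 5  [with Z=1, X=0]  = -2
Y = 2·C + E - 1  [with C=-2, E=10]  = 5

5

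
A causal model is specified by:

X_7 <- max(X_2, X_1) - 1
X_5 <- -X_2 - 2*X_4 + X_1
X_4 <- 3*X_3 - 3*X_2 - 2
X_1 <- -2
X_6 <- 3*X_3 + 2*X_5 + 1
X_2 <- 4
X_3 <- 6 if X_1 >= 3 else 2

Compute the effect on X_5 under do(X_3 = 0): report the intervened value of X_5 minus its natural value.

12

do(X_3=0) replaces the equation X_3 <- 6 if X_1 >= 3 else 2 with the constant X_3 = 0.
X_4 = 3*X_3 - 3*X_2 - 2  [with X_3=0, X_2=4]  = -14
X_5 = -X_2 - 2*X_4 + X_1  [with X_2=4, X_4=-14, X_1=-2]  = 22
Without intervention: X_3 = 6 if X_1 >= 3 else 2  [with X_1=-2]  = 2; X_4 = 3*X_3 - 3*X_2 - 2  [with X_3=2, X_2=4]  = -8; X_5 = -X_2 - 2*X_4 + X_1  [with X_2=4, X_4=-8, X_1=-2]  = 10.
Change = 22 − 10 = 12.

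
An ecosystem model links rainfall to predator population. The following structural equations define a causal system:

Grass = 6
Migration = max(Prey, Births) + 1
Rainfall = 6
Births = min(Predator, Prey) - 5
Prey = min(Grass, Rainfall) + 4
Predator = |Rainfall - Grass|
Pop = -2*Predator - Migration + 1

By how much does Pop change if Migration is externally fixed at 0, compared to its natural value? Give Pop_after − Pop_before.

Intervening sets Migration = 0 and removes its equation (Migration = max(Prey, Births) + 1).
Predator = |Rainfall - Grass|  [with Rainfall=6, Grass=6]  = 0
Pop = -2*Predator - Migration + 1  [with Predator=0, Migration=0]  = 1
Without intervention: Prey = min(Grass, Rainfall) + 4  [with Grass=6, Rainfall=6]  = 10; Predator = |Rainfall - Grass|  [with Rainfall=6, Grass=6]  = 0; Births = min(Predator, Prey) - 5  [with Predator=0, Prey=10]  = -5; Migration = max(Prey, Births) + 1  [with Prey=10, Births=-5]  = 11; Pop = -2*Predator - Migration + 1  [with Predator=0, Migration=11]  = -10.
Change = 1 − (-10) = 11.

11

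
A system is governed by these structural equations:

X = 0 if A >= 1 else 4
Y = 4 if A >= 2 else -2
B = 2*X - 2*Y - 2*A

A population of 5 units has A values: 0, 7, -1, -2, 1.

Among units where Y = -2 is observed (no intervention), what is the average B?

E[B|Y=-2] averages over only the 4 units with Y=-2 (A = 0, -1, -2, 1): B = 12, 14, 16, 2, mean 11.

11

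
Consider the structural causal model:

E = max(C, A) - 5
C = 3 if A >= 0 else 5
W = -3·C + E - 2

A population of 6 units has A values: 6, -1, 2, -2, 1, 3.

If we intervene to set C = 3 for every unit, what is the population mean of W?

Under do(C=3), C's equation is replaced by C=3 for every unit. Per-unit W: -10, -13, -13, -13, -13, -13. Mean = -12.5.

-12.5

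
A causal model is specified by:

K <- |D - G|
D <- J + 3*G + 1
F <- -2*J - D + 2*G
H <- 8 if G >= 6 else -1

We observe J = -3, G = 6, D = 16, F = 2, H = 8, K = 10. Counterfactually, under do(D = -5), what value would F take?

The intervention breaks the incoming arrows to D: D <- J + 3*G + 1 no longer applies, and D = -5.
F = -2*J - D + 2*G  [with J=-3, D=-5, G=6]  = 23

23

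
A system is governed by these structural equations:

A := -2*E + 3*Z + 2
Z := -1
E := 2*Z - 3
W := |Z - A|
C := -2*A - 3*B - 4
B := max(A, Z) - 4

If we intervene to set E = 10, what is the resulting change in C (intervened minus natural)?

do(E=10) replaces the equation E := 2*Z - 3 with the constant E = 10.
A = -2*E + 3*Z + 2  [with E=10, Z=-1]  = -21
B = max(A, Z) - 4  [with A=-21, Z=-1]  = -5
C = -2*A - 3*B - 4  [with A=-21, B=-5]  = 53
Without intervention: E = 2*Z - 3  [with Z=-1]  = -5; A = -2*E + 3*Z + 2  [with E=-5, Z=-1]  = 9; B = max(A, Z) - 4  [with A=9, Z=-1]  = 5; C = -2*A - 3*B - 4  [with A=9, B=5]  = -37.
Change = 53 − (-37) = 90.

90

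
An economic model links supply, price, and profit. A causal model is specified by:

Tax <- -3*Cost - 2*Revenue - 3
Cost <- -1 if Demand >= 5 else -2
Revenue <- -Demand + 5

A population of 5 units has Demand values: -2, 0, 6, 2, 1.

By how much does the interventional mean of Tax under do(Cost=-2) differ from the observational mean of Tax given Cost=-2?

2.3

The intervention sets Cost=-2 in all 5 units regardless of Demand. Recomputing Tax per unit gives -11, -7, 5, -3, -5; average -4.2.
Observing Cost=-2 restricts to units where Cost's equation naturally yields -2: Demand ∈ {-2, 0, 2, 1}. In that subpopulation Tax = -11, -7, -3, -5, mean -6.5.
Difference = -4.2 − (-6.5) = 2.3.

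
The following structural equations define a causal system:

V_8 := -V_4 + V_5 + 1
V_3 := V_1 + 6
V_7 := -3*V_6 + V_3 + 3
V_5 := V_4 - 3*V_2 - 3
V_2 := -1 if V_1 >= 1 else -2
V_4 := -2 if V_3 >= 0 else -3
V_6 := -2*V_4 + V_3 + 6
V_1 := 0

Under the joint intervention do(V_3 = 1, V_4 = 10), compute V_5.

13

Setting V_3 = 1, V_4 = 10 by intervention discards those variables' equations.
V_2 = -1 if V_1 >= 1 else -2  [with V_1=0]  = -2
V_5 = V_4 - 3*V_2 - 3  [with V_4=10, V_2=-2]  = 13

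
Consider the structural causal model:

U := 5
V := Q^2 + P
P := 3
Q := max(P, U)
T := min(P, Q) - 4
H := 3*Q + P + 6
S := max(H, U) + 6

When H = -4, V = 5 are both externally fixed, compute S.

11

Under do(H = -4, V = 5), each intervened variable's structural equation is replaced by its fixed value.
S = max(H, U) + 6  [with H=-4, U=5]  = 11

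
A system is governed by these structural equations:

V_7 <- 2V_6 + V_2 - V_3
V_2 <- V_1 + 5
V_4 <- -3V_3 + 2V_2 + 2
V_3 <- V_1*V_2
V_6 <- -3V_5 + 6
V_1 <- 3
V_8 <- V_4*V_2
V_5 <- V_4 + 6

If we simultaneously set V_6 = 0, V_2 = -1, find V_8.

The joint intervention fixes V_6 = 0, V_2 = -1, removing each variable's own equation.
V_3 = V_1*V_2  [with V_1=3, V_2=-1]  = -3
V_4 = -3V_3 + 2V_2 + 2  [with V_3=-3, V_2=-1]  = 9
V_8 = V_4*V_2  [with V_4=9, V_2=-1]  = -9

-9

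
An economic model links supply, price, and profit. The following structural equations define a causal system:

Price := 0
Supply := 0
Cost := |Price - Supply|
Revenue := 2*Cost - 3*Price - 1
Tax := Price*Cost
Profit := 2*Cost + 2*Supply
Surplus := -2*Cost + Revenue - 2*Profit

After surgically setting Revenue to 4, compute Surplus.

4

The intervention breaks the incoming arrows to Revenue: Revenue := 2*Cost - 3*Price - 1 no longer applies, and Revenue = 4.
Cost = |Price - Supply|  [with Price=0, Supply=0]  = 0
Profit = 2*Cost + 2*Supply  [with Cost=0, Supply=0]  = 0
Surplus = -2*Cost + Revenue - 2*Profit  [with Cost=0, Revenue=4, Profit=0]  = 4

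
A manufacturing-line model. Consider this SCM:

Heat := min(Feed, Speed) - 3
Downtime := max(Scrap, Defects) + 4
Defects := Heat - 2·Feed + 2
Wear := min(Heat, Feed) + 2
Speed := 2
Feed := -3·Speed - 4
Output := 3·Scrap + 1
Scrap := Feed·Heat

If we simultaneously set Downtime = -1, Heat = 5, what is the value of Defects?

The joint intervention fixes Downtime = -1, Heat = 5, removing each variable's own equation.
Feed = -3·Speed - 4  [with Speed=2]  = -10
Defects = Heat - 2·Feed + 2  [with Heat=5, Feed=-10]  = 27

27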